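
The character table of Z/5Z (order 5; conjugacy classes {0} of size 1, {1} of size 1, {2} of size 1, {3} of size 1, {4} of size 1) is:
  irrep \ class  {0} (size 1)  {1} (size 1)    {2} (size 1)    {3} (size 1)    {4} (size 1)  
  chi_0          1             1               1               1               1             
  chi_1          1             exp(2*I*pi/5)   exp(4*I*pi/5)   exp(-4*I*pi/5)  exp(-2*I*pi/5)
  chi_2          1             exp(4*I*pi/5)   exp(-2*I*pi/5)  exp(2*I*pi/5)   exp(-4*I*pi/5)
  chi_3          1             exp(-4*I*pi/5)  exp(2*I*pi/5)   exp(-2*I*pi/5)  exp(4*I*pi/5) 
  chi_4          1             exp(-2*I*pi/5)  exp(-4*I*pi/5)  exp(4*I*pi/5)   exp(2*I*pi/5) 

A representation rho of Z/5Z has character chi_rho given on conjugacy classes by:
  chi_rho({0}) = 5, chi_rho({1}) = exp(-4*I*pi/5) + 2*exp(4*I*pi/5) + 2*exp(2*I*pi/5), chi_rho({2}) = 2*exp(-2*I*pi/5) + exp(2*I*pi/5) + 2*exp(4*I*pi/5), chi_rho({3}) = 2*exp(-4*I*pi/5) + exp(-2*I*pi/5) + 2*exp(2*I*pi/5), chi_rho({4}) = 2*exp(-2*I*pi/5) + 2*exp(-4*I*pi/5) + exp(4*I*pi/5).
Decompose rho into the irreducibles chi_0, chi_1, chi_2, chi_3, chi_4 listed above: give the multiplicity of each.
Multiplicities: chi_0: 0, chi_1: 2, chi_2: 2, chi_3: 1, chi_4: 0.

Details: Use <chi_rho, chi> = (1/|G|) sum_C |C| * chi_rho(C) * conj(chi(C)) with |G| = 5 for each irreducible chi in the table:
  <chi_rho, chi_0> = (1/5)[1*(5)*conj(1) + 1*(exp(-4*I*pi/5) + 2*exp(4*I*pi/5) + 2*exp(2*I*pi/5))*conj(1) + 1*(2*exp(-2*I*pi/5) + exp(2*I*pi/5) + 2*exp(4*I*pi/5))*conj(1) + 1*(2*exp(-4*I*pi/5) + exp(-2*I*pi/5) + 2*exp(2*I*pi/5))*conj(1) + 1*(2*exp(-2*I*pi/5) + 2*exp(-4*I*pi/5) + exp(4*I*pi/5))*conj(1)]
      = (1/5)[(5) + (exp(-4*I*pi/5) + 2*exp(4*I*pi/5) + 2*exp(2*I*pi/5)) + (2*exp(-2*I*pi/5) + exp(2*I*pi/5) + 2*exp(4*I*pi/5)) + (2*exp(-4*I*pi/5) + exp(-2*I*pi/5) + 2*exp(2*I*pi/5)) + (2*exp(-2*I*pi/5) + 2*exp(-4*I*pi/5) + exp(4*I*pi/5))] = 0/5 = 0
  <chi_rho, chi_1> = (1/5)[1*(5)*conj(1) + 1*(exp(-4*I*pi/5) + 2*exp(4*I*pi/5) + 2*exp(2*I*pi/5))*conj(exp(2*I*pi/5)) + 1*(2*exp(-2*I*pi/5) + exp(2*I*pi/5) + 2*exp(4*I*pi/5))*conj(exp(4*I*pi/5)) + 1*(2*exp(-4*I*pi/5) + exp(-2*I*pi/5) + 2*exp(2*I*pi/5))*conj(exp(-4*I*pi/5)) + 1*(2*exp(-2*I*pi/5) + 2*exp(-4*I*pi/5) + exp(4*I*pi/5))*conj(exp(-2*I*pi/5))]
      = (1/5)[(5) + (2 + exp(4*I*pi/5) + 2*exp(2*I*pi/5)) + (2 + exp(-2*I*pi/5) + 2*exp(4*I*pi/5)) + (2 + 2*exp(-4*I*pi/5) + exp(2*I*pi/5)) + (2 + 2*exp(-2*I*pi/5) + exp(-4*I*pi/5))] = 10/5 = 2
  <chi_rho, chi_2> = (1/5)[1*(5)*conj(1) + 1*(exp(-4*I*pi/5) + 2*exp(4*I*pi/5) + 2*exp(2*I*pi/5))*conj(exp(4*I*pi/5)) + 1*(2*exp(-2*I*pi/5) + exp(2*I*pi/5) + 2*exp(4*I*pi/5))*conj(exp(-2*I*pi/5)) + 1*(2*exp(-4*I*pi/5) + exp(-2*I*pi/5) + 2*exp(2*I*pi/5))*conj(exp(2*I*pi/5)) + 1*(2*exp(-2*I*pi/5) + 2*exp(-4*I*pi/5) + exp(4*I*pi/5))*conj(exp(-4*I*pi/5))]
      = (1/5)[(5) + (2 + 2*exp(-2*I*pi/5) + exp(2*I*pi/5)) + (2 + 2*exp(-4*I*pi/5) + exp(4*I*pi/5)) + (2 + exp(-4*I*pi/5) + 2*exp(4*I*pi/5)) + (2 + exp(-2*I*pi/5) + 2*exp(2*I*pi/5))] = 10/5 = 2
  <chi_rho, chi_3> = (1/5)[1*(5)*conj(1) + 1*(exp(-4*I*pi/5) + 2*exp(4*I*pi/5) + 2*exp(2*I*pi/5))*conj(exp(-4*I*pi/5)) + 1*(2*exp(-2*I*pi/5) + exp(2*I*pi/5) + 2*exp(4*I*pi/5))*conj(exp(2*I*pi/5)) + 1*(2*exp(-4*I*pi/5) + exp(-2*I*pi/5) + 2*exp(2*I*pi/5))*conj(exp(-2*I*pi/5)) + 1*(2*exp(-2*I*pi/5) + 2*exp(-4*I*pi/5) + exp(4*I*pi/5))*conj(exp(4*I*pi/5))]
      = (1/5)[(5) + (1 + 2*exp(-2*I*pi/5) + 2*exp(-4*I*pi/5)) + (1 + 2*exp(-4*I*pi/5) + 2*exp(2*I*pi/5)) + (1 + 2*exp(-2*I*pi/5) + 2*exp(4*I*pi/5)) + (1 + 2*exp(4*I*pi/5) + 2*exp(2*I*pi/5))] = 5/5 = 1
  <chi_rho, chi_4> = (1/5)[1*(5)*conj(1) + 1*(exp(-4*I*pi/5) + 2*exp(4*I*pi/5) + 2*exp(2*I*pi/5))*conj(exp(-2*I*pi/5)) + 1*(2*exp(-2*I*pi/5) + exp(2*I*pi/5) + 2*exp(4*I*pi/5))*conj(exp(-4*I*pi/5)) + 1*(2*exp(-4*I*pi/5) + exp(-2*I*pi/5) + 2*exp(2*I*pi/5))*conj(exp(4*I*pi/5)) + 1*(2*exp(-2*I*pi/5) + 2*exp(-4*I*pi/5) + exp(4*I*pi/5))*conj(exp(2*I*pi/5))]
      = (1/5)[(5) + (2*exp(-4*I*pi/5) + exp(-2*I*pi/5) + 2*exp(4*I*pi/5)) + (2*exp(-2*I*pi/5) + exp(-4*I*pi/5) + 2*exp(2*I*pi/5)) + (2*exp(-2*I*pi/5) + exp(4*I*pi/5) + 2*exp(2*I*pi/5)) + (2*exp(-4*I*pi/5) + exp(2*I*pi/5) + 2*exp(4*I*pi/5))] = 0/5 = 0
(Exp terms are combined using exp(i*s)*conj(exp(i*t)) = exp(i*(s-t)), and sums of them are collapsed using the identity that for every m > 1 the m distinct m-th roots of unity sum to 0, e.g. 1 + exp(2*I*pi/3) + exp(-2*I*pi/3) = 0.)
Dimension check: dim(rho) = sum (mult * dim) = 0*1 + 2*1 + 2*1 + 1*1 + 0*1 = 5 = chi_rho(e) = 5.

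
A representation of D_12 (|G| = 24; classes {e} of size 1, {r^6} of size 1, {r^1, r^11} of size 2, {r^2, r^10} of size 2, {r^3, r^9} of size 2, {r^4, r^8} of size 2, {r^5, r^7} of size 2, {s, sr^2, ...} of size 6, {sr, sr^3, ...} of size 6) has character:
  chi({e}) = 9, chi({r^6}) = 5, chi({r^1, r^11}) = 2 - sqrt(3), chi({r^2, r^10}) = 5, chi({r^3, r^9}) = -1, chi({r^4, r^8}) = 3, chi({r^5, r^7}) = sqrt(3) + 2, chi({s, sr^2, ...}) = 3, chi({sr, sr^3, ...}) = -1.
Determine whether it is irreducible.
Not irreducible (reducible): <chi, chi> = 11 > 1.

Solution. <chi, chi> = (1/|G|) sum_C |C| * |chi(C)|^2 = (1/24)[1*|9|^2 + 1*|5|^2 + 2*|2 - sqrt(3)|^2 + 2*|5|^2 + 2*|-1|^2 + 2*|3|^2 + 2*|sqrt(3) + 2|^2 + 6*|3|^2 + 6*|-1|^2]
  = (1/24)[(81) + (25) + (14 - 8*sqrt(3)) + (50) + (2) + (18) + (8*sqrt(3) + 14) + (54) + (6)] = 264/24 = 11.
A character is irreducible iff <chi, chi> = 1, so this representation is reducible.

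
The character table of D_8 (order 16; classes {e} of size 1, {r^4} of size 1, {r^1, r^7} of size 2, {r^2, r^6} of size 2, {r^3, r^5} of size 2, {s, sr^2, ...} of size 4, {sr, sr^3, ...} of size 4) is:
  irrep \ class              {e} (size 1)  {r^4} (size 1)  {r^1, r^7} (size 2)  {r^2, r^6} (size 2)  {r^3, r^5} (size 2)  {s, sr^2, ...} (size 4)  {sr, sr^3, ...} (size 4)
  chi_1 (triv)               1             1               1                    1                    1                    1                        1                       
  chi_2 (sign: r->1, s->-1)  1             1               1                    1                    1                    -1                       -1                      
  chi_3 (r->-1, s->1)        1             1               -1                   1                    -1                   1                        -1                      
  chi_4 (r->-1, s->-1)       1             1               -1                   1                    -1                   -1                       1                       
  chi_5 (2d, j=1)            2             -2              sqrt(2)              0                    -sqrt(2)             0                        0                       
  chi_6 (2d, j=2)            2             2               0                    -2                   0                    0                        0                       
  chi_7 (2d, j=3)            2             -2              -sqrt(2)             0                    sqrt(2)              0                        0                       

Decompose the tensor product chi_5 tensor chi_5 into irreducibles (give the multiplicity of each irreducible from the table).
chi_5 tensor chi_5 = chi_1 + chi_2 + chi_6 (all other irreducibles have multiplicity 0).

Working: The character of a tensor product is the pointwise product (chi_5 * chi_5)(C) = chi_5(C) * chi_5(C):
  {e}: (2)*(2), {r^4}: (-2)*(-2), {r^1, r^7}: (sqrt(2))*(sqrt(2)), {r^2, r^6}: (0)*(0), {r^3, r^5}: (-sqrt(2))*(-sqrt(2)), {s, sr^2, ...}: (0)*(0), {sr, sr^3, ...}: (0)*(0)
so (chi_5 * chi_5) takes values
  {e} -> 4, {r^4} -> 4, {r^1, r^7} -> 2, {r^2, r^6} -> 0, {r^3, r^5} -> 2, {s, sr^2, ...} -> 0, {sr, sr^3, ...} -> 0.
Now take the inner product of this character with each irreducible chi from the table, <chi_5*chi_5, chi> = (1/16) sum_C |C| (chi_5*chi_5)(C) conj(chi(C)):
  <chi_5*chi_5, chi_1> = (1/16)[1*(4)*conj(1) + 1*(4)*conj(1) + 2*(2)*conj(1) + 2*(0)*conj(1) + 2*(2)*conj(1) + 4*(0)*conj(1) + 4*(0)*conj(1)]
      = (1/16)[(4) + (4) + (4) + (0) + (4) + (0) + (0)] = 16/16 = 1
  <chi_5*chi_5, chi_2> = (1/16)[1*(4)*conj(1) + 1*(4)*conj(1) + 2*(2)*conj(1) + 2*(0)*conj(1) + 2*(2)*conj(1) + 4*(0)*conj(-1) + 4*(0)*conj(-1)]
      = (1/16)[(4) + (4) + (4) + (0) + (4) + (0) + (0)] = 16/16 = 1
  <chi_5*chi_5, chi_3> = (1/16)[1*(4)*conj(1) + 1*(4)*conj(1) + 2*(2)*conj(-1) + 2*(0)*conj(1) + 2*(2)*conj(-1) + 4*(0)*conj(1) + 4*(0)*conj(-1)]
      = (1/16)[(4) + (4) + (-4) + (0) + (-4) + (0) + (0)] = 0/16 = 0
  <chi_5*chi_5, chi_4> = (1/16)[1*(4)*conj(1) + 1*(4)*conj(1) + 2*(2)*conj(-1) + 2*(0)*conj(1) + 2*(2)*conj(-1) + 4*(0)*conj(-1) + 4*(0)*conj(1)]
      = (1/16)[(4) + (4) + (-4) + (0) + (-4) + (0) + (0)] = 0/16 = 0
  <chi_5*chi_5, chi_5> = (1/16)[1*(4)*conj(2) + 1*(4)*conj(-2) + 2*(2)*conj(sqrt(2)) + 2*(0)*conj(0) + 2*(2)*conj(-sqrt(2)) + 4*(0)*conj(0) + 4*(0)*conj(0)]
      = (1/16)[(8) + (-8) + (4*sqrt(2)) + (0) + (-4*sqrt(2)) + (0) + (0)] = 0/16 = 0
  <chi_5*chi_5, chi_6> = (1/16)[1*(4)*conj(2) + 1*(4)*conj(2) + 2*(2)*conj(0) + 2*(0)*conj(-2) + 2*(2)*conj(0) + 4*(0)*conj(0) + 4*(0)*conj(0)]
      = (1/16)[(8) + (8) + (0) + (0) + (0) + (0) + (0)] = 16/16 = 1
  <chi_5*chi_5, chi_7> = (1/16)[1*(4)*conj(2) + 1*(4)*conj(-2) + 2*(2)*conj(-sqrt(2)) + 2*(0)*conj(0) + 2*(2)*conj(sqrt(2)) + 4*(0)*conj(0) + 4*(0)*conj(0)]
      = (1/16)[(8) + (-8) + (-4*sqrt(2)) + (0) + (4*sqrt(2)) + (0) + (0)] = 0/16 = 0
Hence the multiplicities are chi_1: 1, chi_2: 1, chi_6: 1. Dimension check: dim(chi_5)*dim(chi_5) = 2*2 = 4 and sum (mult * dim) = 1*1 + 1*1 + 1*2 = 4.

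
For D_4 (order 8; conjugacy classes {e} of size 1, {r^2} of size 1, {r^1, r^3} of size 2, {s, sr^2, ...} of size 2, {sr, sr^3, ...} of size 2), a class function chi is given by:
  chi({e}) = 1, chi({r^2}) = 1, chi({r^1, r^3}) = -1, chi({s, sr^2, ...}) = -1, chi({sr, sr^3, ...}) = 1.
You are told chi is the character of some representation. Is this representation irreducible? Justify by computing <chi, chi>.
Irreducible: <chi, chi> = 1.

Solution. <chi, chi> = (1/|G|) sum_C |C| * |chi(C)|^2 = (1/8)[1*|1|^2 + 1*|1|^2 + 2*|-1|^2 + 2*|-1|^2 + 2*|1|^2]
  = (1/8)[(1) + (1) + (2) + (2) + (2)] = 8/8 = 1.
A character is irreducible iff <chi, chi> = 1, so this representation is irreducible.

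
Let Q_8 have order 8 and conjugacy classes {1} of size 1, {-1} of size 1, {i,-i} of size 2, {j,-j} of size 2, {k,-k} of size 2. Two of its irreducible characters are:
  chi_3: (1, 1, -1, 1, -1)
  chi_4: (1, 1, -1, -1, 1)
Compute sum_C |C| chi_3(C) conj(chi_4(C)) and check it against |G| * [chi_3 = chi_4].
Sum = 0; so <chi_3, chi_4> = 0 (distinct irreducibles are orthogonal).

Reasoning: Compute term by term over conjugacy classes (|C| * chi_3(C) * conj(chi_4(C))):
  1*(1)*conj(1) + 1*(1)*conj(1) + 2*(-1)*conj(-1) + 2*(1)*conj(-1) + 2*(-1)*conj(1)
  = (1) + (1) + (2) + (-2) + (-2)
  = 0.
Dividing by |G| = 8 gives 0/8 = 0, matching the row-orthogonality relation <chi_3, chi_4> = [chi_3 = chi_4].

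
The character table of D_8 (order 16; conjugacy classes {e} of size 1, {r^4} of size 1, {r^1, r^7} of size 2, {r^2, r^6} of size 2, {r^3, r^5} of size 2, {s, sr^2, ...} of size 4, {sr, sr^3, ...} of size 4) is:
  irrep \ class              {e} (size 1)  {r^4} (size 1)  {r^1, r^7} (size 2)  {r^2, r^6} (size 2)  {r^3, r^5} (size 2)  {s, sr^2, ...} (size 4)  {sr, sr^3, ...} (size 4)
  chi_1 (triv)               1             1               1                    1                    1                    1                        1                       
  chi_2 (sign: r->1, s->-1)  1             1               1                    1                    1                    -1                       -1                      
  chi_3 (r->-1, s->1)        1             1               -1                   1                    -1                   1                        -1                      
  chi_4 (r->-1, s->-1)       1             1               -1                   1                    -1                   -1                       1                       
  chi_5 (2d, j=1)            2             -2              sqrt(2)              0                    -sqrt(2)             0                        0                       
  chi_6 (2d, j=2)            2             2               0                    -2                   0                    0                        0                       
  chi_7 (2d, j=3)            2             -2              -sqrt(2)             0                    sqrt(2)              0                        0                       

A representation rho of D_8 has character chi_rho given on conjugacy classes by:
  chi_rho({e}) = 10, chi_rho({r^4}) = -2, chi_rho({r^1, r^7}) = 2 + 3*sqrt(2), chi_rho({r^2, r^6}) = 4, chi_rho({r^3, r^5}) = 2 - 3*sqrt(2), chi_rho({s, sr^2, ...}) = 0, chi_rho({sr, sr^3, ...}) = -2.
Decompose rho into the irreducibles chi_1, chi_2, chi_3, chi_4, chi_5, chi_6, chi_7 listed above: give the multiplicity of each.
Multiplicities: chi_1: 1, chi_2: 2, chi_3: 1, chi_4: 0, chi_5: 3, chi_6: 0, chi_7: 0.

Use <chi_rho, chi> = (1/|G|) sum_C |C| * chi_rho(C) * conj(chi(C)) with |G| = 16 for each irreducible chi in the table:
  <chi_rho, chi_1> = (1/16)[1*(10)*conj(1) + 1*(-2)*conj(1) + 2*(2 + 3*sqrt(2))*conj(1) + 2*(4)*conj(1) + 2*(2 - 3*sqrt(2))*conj(1) + 4*(0)*conj(1) + 4*(-2)*conj(1)]
      = (1/16)[(10) + (-2) + (4 + 6*sqrt(2)) + (8) + (4 - 6*sqrt(2)) + (0) + (-8)] = 16/16 = 1
  <chi_rho, chi_2> = (1/16)[1*(10)*conj(1) + 1*(-2)*conj(1) + 2*(2 + 3*sqrt(2))*conj(1) + 2*(4)*conj(1) + 2*(2 - 3*sqrt(2))*conj(1) + 4*(0)*conj(-1) + 4*(-2)*conj(-1)]
      = (1/16)[(10) + (-2) + (4 + 6*sqrt(2)) + (8) + (4 - 6*sqrt(2)) + (0) + (8)] = 32/16 = 2
  <chi_rho, chi_3> = (1/16)[1*(10)*conj(1) + 1*(-2)*conj(1) + 2*(2 + 3*sqrt(2))*conj(-1) + 2*(4)*conj(1) + 2*(2 - 3*sqrt(2))*conj(-1) + 4*(0)*conj(1) + 4*(-2)*conj(-1)]
      = (1/16)[(10) + (-2) + (-6*sqrt(2) - 4) + (8) + (-4 + 6*sqrt(2)) + (0) + (8)] = 16/16 = 1
  <chi_rho, chi_4> = (1/16)[1*(10)*conj(1) + 1*(-2)*conj(1) + 2*(2 + 3*sqrt(2))*conj(-1) + 2*(4)*conj(1) + 2*(2 - 3*sqrt(2))*conj(-1) + 4*(0)*conj(-1) + 4*(-2)*conj(1)]
      = (1/16)[(10) + (-2) + (-6*sqrt(2) - 4) + (8) + (-4 + 6*sqrt(2)) + (0) + (-8)] = 0/16 = 0
  <chi_rho, chi_5> = (1/16)[1*(10)*conj(2) + 1*(-2)*conj(-2) + 2*(2 + 3*sqrt(2))*conj(sqrt(2)) + 2*(4)*conj(0) + 2*(2 - 3*sqrt(2))*conj(-sqrt(2)) + 4*(0)*conj(0) + 4*(-2)*conj(0)]
      = (1/16)[(20) + (4) + (4*sqrt(2) + 12) + (0) + (12 - 4*sqrt(2)) + (0) + (0)] = 48/16 = 3
  <chi_rho, chi_6> = (1/16)[1*(10)*conj(2) + 1*(-2)*conj(2) + 2*(2 + 3*sqrt(2))*conj(0) + 2*(4)*conj(-2) + 2*(2 - 3*sqrt(2))*conj(0) + 4*(0)*conj(0) + 4*(-2)*conj(0)]
      = (1/16)[(20) + (-4) + (0) + (-16) + (0) + (0) + (0)] = 0/16 = 0
  <chi_rho, chi_7> = (1/16)[1*(10)*conj(2) + 1*(-2)*conj(-2) + 2*(2 + 3*sqrt(2))*conj(-sqrt(2)) + 2*(4)*conj(0) + 2*(2 - 3*sqrt(2))*conj(sqrt(2)) + 4*(0)*conj(0) + 4*(-2)*conj(0)]
      = (1/16)[(20) + (4) + (-12 - 4*sqrt(2)) + (0) + (-12 + 4*sqrt(2)) + (0) + (0)] = 0/16 = 0
Dimension check: dim(rho) = sum (mult * dim) = 1*1 + 2*1 + 1*1 + 0*1 + 3*2 + 0*2 + 0*2 = 10 = chi_rho(e) = 10.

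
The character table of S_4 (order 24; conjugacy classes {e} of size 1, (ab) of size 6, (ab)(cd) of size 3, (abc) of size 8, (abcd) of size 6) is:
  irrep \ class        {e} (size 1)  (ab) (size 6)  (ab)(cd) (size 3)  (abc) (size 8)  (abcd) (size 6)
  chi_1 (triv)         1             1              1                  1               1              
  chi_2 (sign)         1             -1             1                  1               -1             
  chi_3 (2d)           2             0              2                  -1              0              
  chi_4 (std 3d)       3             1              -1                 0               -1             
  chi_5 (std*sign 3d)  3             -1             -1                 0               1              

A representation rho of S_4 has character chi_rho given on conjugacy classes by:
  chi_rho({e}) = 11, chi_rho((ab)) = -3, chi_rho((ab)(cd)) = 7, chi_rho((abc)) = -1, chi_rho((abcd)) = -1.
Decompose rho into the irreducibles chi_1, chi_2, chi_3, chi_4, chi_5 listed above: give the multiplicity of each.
Multiplicities: chi_1: 0, chi_2: 2, chi_3: 3, chi_4: 0, chi_5: 1.

Use <chi_rho, chi> = (1/|G|) sum_C |C| * chi_rho(C) * conj(chi(C)) with |G| = 24 for each irreducible chi in the table:
  <chi_rho, chi_1> = (1/24)[1*(11)*conj(1) + 6*(-3)*conj(1) + 3*(7)*conj(1) + 8*(-1)*conj(1) + 6*(-1)*conj(1)]
      = (1/24)[(11) + (-18) + (21) + (-8) + (-6)] = 0/24 = 0
  <chi_rho, chi_2> = (1/24)[1*(11)*conj(1) + 6*(-3)*conj(-1) + 3*(7)*conj(1) + 8*(-1)*conj(1) + 6*(-1)*conj(-1)]
      = (1/24)[(11) + (18) + (21) + (-8) + (6)] = 48/24 = 2
  <chi_rho, chi_3> = (1/24)[1*(11)*conj(2) + 6*(-3)*conj(0) + 3*(7)*conj(2) + 8*(-1)*conj(-1) + 6*(-1)*conj(0)]
      = (1/24)[(22) + (0) + (42) + (8) + (0)] = 72/24 = 3
  <chi_rho, chi_4> = (1/24)[1*(11)*conj(3) + 6*(-3)*conj(1) + 3*(7)*conj(-1) + 8*(-1)*conj(0) + 6*(-1)*conj(-1)]
      = (1/24)[(33) + (-18) + (-21) + (0) + (6)] = 0/24 = 0
  <chi_rho, chi_5> = (1/24)[1*(11)*conj(3) + 6*(-3)*conj(-1) + 3*(7)*conj(-1) + 8*(-1)*conj(0) + 6*(-1)*conj(1)]
      = (1/24)[(33) + (18) + (-21) + (0) + (-6)] = 24/24 = 1
Dimension check: dim(rho) = sum (mult * dim) = 0*1 + 2*1 + 3*2 + 0*3 + 1*3 = 11 = chi_rho(e) = 11.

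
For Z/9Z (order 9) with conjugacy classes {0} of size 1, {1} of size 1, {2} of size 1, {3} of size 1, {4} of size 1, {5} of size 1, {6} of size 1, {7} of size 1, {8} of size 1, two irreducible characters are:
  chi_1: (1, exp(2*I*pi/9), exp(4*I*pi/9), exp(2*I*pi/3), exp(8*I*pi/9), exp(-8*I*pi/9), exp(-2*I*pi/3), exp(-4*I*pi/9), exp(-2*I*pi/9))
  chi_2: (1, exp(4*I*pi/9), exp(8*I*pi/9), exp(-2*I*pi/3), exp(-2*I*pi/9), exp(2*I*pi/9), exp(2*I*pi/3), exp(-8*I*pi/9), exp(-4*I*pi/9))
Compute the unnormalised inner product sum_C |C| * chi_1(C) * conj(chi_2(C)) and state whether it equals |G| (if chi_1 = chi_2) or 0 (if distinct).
Sum = 0; so <chi_1, chi_2> = 0 (distinct irreducibles are orthogonal).

Derivation: Compute term by term over conjugacy classes (|C| * chi_1(C) * conj(chi_2(C))):
  1*(1)*conj(1) + 1*(exp(2*I*pi/9))*conj(exp(4*I*pi/9)) + 1*(exp(4*I*pi/9))*conj(exp(8*I*pi/9)) + 1*(exp(2*I*pi/3))*conj(exp(-2*I*pi/3)) + 1*(exp(8*I*pi/9))*conj(exp(-2*I*pi/9)) + 1*(exp(-8*I*pi/9))*conj(exp(2*I*pi/9)) + 1*(exp(-2*I*pi/3))*conj(exp(2*I*pi/3)) + 1*(exp(-4*I*pi/9))*conj(exp(-8*I*pi/9)) + 1*(exp(-2*I*pi/9))*conj(exp(-4*I*pi/9))
  = (1) + (exp(-2*I*pi/9)) + (exp(-4*I*pi/9)) + (exp(-2*I*pi/3)) + (exp(-8*I*pi/9)) + (exp(8*I*pi/9)) + (exp(2*I*pi/3)) + (exp(4*I*pi/9)) + (exp(2*I*pi/9))
  = 0.
(Exp terms are combined using exp(i*s)*conj(exp(i*t)) = exp(i*(s-t)), and sums of them are collapsed using the identity that for every m > 1 the m distinct m-th roots of unity sum to 0, e.g. 1 + exp(2*I*pi/3) + exp(-2*I*pi/3) = 0.)
Dividing by |G| = 9 gives 0/9 = 0, matching the row-orthogonality relation <chi_1, chi_2> = [chi_1 = chi_2].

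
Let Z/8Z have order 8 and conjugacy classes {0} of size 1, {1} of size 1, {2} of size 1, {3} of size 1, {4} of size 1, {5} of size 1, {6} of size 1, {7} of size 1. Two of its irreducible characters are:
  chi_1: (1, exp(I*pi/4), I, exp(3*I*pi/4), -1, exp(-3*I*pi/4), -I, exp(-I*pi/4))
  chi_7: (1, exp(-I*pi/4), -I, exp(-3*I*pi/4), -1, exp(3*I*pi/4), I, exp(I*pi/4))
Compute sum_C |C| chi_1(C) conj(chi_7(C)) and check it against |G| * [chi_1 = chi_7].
Sum = 0; so <chi_1, chi_7> = 0 (distinct irreducibles are orthogonal).

Reasoning: Compute term by term over conjugacy classes (|C| * chi_1(C) * conj(chi_7(C))):
  1*(1)*conj(1) + 1*(exp(I*pi/4))*conj(exp(-I*pi/4)) + 1*(I)*conj(-I) + 1*(exp(3*I*pi/4))*conj(exp(-3*I*pi/4)) + 1*(-1)*conj(-1) + 1*(exp(-3*I*pi/4))*conj(exp(3*I*pi/4)) + 1*(-I)*conj(I) + 1*(exp(-I*pi/4))*conj(exp(I*pi/4))
  = (1) + (I) + (-1) + (-I) + (1) + (I) + (-1) + (-I)
  = 0.
(Exp terms are combined using exp(i*s)*conj(exp(i*t)) = exp(i*(s-t)), and sums of them are collapsed using the identity that for every m > 1 the m distinct m-th roots of unity sum to 0, e.g. 1 + exp(2*I*pi/3) + exp(-2*I*pi/3) = 0.)
Dividing by |G| = 8 gives 0/8 = 0, matching the row-orthogonality relation <chi_1, chi_7> = [chi_1 = chi_7].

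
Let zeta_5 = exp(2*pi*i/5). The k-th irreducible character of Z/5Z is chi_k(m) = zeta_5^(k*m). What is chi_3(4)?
chi_3(4) = zeta_5^12 = exp(4*I*pi/5)

Explanation: chi_3(4) = zeta_5^(3*4) = zeta_5^12. Since zeta_5^5 = 1, this equals zeta_5^2 = exp(2*pi*i*2/5) = exp(4*I*pi/5).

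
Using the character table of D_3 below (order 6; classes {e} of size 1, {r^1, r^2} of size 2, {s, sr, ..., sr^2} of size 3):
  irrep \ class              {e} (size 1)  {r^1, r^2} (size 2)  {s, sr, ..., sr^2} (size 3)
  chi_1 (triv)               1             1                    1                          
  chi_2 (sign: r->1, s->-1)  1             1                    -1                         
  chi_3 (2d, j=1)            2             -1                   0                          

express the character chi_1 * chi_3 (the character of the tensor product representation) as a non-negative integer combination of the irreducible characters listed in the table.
chi_1 tensor chi_3 = chi_3 (all other irreducibles have multiplicity 0).

Proof sketch: The character of a tensor product is the pointwise product (chi_1 * chi_3)(C) = chi_1(C) * chi_3(C):
  {e}: (1)*(2), {r^1, r^2}: (1)*(-1), {s, sr, ..., sr^2}: (1)*(0)
so (chi_1 * chi_3) takes values
  {e} -> 2, {r^1, r^2} -> -1, {s, sr, ..., sr^2} -> 0.
Now take the inner product of this character with each irreducible chi from the table, <chi_1*chi_3, chi> = (1/6) sum_C |C| (chi_1*chi_3)(C) conj(chi(C)):
  <chi_1*chi_3, chi_1> = (1/6)[1*(2)*conj(1) + 2*(-1)*conj(1) + 3*(0)*conj(1)]
      = (1/6)[(2) + (-2) + (0)] = 0/6 = 0
  <chi_1*chi_3, chi_2> = (1/6)[1*(2)*conj(1) + 2*(-1)*conj(1) + 3*(0)*conj(-1)]
      = (1/6)[(2) + (-2) + (0)] = 0/6 = 0
  <chi_1*chi_3, chi_3> = (1/6)[1*(2)*conj(2) + 2*(-1)*conj(-1) + 3*(0)*conj(0)]
      = (1/6)[(4) + (2) + (0)] = 6/6 = 1
Hence the multiplicities are chi_3: 1. Dimension check: dim(chi_1)*dim(chi_3) = 1*2 = 2 and sum (mult * dim) = 1*2 = 2.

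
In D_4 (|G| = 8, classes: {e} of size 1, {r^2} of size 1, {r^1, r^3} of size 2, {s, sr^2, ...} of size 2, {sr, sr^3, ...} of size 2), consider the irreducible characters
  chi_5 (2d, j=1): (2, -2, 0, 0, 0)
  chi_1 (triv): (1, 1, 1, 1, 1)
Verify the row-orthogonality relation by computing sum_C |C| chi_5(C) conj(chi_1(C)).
Sum = 0; so <chi_5, chi_1> = 0 (distinct irreducibles are orthogonal).

Why: Compute term by term over conjugacy classes (|C| * chi_5(C) * conj(chi_1(C))):
  1*(2)*conj(1) + 1*(-2)*conj(1) + 2*(0)*conj(1) + 2*(0)*conj(1) + 2*(0)*conj(1)
  = (2) + (-2) + (0) + (0) + (0)
  = 0.
Dividing by |G| = 8 gives 0/8 = 0, matching the row-orthogonality relation <chi_5, chi_1> = [chi_5 = chi_1].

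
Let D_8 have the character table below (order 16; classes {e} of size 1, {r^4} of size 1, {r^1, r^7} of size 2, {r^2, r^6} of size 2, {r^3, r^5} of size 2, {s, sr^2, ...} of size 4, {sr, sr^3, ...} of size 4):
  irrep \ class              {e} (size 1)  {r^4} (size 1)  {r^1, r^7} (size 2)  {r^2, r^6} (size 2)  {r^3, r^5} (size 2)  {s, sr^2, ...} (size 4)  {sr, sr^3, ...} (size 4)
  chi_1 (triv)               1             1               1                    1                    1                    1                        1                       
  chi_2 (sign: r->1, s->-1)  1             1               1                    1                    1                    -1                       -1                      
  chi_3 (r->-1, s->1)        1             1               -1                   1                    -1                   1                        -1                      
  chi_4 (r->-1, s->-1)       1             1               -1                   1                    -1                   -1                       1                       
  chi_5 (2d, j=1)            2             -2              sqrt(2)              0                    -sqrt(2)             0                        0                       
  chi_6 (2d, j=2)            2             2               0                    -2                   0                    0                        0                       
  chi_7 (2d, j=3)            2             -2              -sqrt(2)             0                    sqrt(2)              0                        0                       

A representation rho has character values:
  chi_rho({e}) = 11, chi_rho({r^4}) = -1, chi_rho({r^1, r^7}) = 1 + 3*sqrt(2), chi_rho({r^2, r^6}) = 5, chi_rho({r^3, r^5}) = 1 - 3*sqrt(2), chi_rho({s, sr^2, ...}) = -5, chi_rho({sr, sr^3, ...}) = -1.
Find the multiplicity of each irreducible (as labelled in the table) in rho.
Multiplicities: chi_1: 0, chi_2: 3, chi_3: 0, chi_4: 2, chi_5: 3, chi_6: 0, chi_7: 0.

Reasoning: Use <chi_rho, chi> = (1/|G|) sum_C |C| * chi_rho(C) * conj(chi(C)) with |G| = 16 for each irreducible chi in the table:
  <chi_rho, chi_1> = (1/16)[1*(11)*conj(1) + 1*(-1)*conj(1) + 2*(1 + 3*sqrt(2))*conj(1) + 2*(5)*conj(1) + 2*(1 - 3*sqrt(2))*conj(1) + 4*(-5)*conj(1) + 4*(-1)*conj(1)]
      = (1/16)[(11) + (-1) + (2 + 6*sqrt(2)) + (10) + (2 - 6*sqrt(2)) + (-20) + (-4)] = 0/16 = 0
  <chi_rho, chi_2> = (1/16)[1*(11)*conj(1) + 1*(-1)*conj(1) + 2*(1 + 3*sqrt(2))*conj(1) + 2*(5)*conj(1) + 2*(1 - 3*sqrt(2))*conj(1) + 4*(-5)*conj(-1) + 4*(-1)*conj(-1)]
      = (1/16)[(11) + (-1) + (2 + 6*sqrt(2)) + (10) + (2 - 6*sqrt(2)) + (20) + (4)] = 48/16 = 3
  <chi_rho, chi_3> = (1/16)[1*(11)*conj(1) + 1*(-1)*conj(1) + 2*(1 + 3*sqrt(2))*conj(-1) + 2*(5)*conj(1) + 2*(1 - 3*sqrt(2))*conj(-1) + 4*(-5)*conj(1) + 4*(-1)*conj(-1)]
      = (1/16)[(11) + (-1) + (-6*sqrt(2) - 2) + (10) + (-2 + 6*sqrt(2)) + (-20) + (4)] = 0/16 = 0
  <chi_rho, chi_4> = (1/16)[1*(11)*conj(1) + 1*(-1)*conj(1) + 2*(1 + 3*sqrt(2))*conj(-1) + 2*(5)*conj(1) + 2*(1 - 3*sqrt(2))*conj(-1) + 4*(-5)*conj(-1) + 4*(-1)*conj(1)]
      = (1/16)[(11) + (-1) + (-6*sqrt(2) - 2) + (10) + (-2 + 6*sqrt(2)) + (20) + (-4)] = 32/16 = 2
  <chi_rho, chi_5> = (1/16)[1*(11)*conj(2) + 1*(-1)*conj(-2) + 2*(1 + 3*sqrt(2))*conj(sqrt(2)) + 2*(5)*conj(0) + 2*(1 - 3*sqrt(2))*conj(-sqrt(2)) + 4*(-5)*conj(0) + 4*(-1)*conj(0)]
      = (1/16)[(22) + (2) + (2*sqrt(2) + 12) + (0) + (12 - 2*sqrt(2)) + (0) + (0)] = 48/16 = 3
  <chi_rho, chi_6> = (1/16)[1*(11)*conj(2) + 1*(-1)*conj(2) + 2*(1 + 3*sqrt(2))*conj(0) + 2*(5)*conj(-2) + 2*(1 - 3*sqrt(2))*conj(0) + 4*(-5)*conj(0) + 4*(-1)*conj(0)]
      = (1/16)[(22) + (-2) + (0) + (-20) + (0) + (0) + (0)] = 0/16 = 0
  <chi_rho, chi_7> = (1/16)[1*(11)*conj(2) + 1*(-1)*conj(-2) + 2*(1 + 3*sqrt(2))*conj(-sqrt(2)) + 2*(5)*conj(0) + 2*(1 - 3*sqrt(2))*conj(sqrt(2)) + 4*(-5)*conj(0) + 4*(-1)*conj(0)]
      = (1/16)[(22) + (2) + (-12 - 2*sqrt(2)) + (0) + (-12 + 2*sqrt(2)) + (0) + (0)] = 0/16 = 0
Dimension check: dim(rho) = sum (mult * dim) = 0*1 + 3*1 + 0*1 + 2*1 + 3*2 + 0*2 + 0*2 = 11 = chi_rho(e) = 11.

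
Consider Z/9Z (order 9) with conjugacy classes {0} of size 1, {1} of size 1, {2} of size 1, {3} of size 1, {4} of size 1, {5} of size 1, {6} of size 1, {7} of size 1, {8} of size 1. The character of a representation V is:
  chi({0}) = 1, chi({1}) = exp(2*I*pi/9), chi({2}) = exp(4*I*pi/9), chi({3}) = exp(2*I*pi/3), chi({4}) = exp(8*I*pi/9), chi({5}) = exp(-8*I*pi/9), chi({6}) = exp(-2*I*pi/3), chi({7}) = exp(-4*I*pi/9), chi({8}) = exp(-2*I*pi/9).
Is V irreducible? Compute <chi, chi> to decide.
Irreducible: <chi, chi> = 1.

Details: <chi, chi> = (1/|G|) sum_C |C| * |chi(C)|^2 = (1/9)[1*|1|^2 + 1*|exp(2*I*pi/9)|^2 + 1*|exp(4*I*pi/9)|^2 + 1*|exp(2*I*pi/3)|^2 + 1*|exp(8*I*pi/9)|^2 + 1*|exp(-8*I*pi/9)|^2 + 1*|exp(-2*I*pi/3)|^2 + 1*|exp(-4*I*pi/9)|^2 + 1*|exp(-2*I*pi/9)|^2]
  = (1/9)[(1) + (1) + (1) + (1) + (1) + (1) + (1) + (1) + (1)] = 9/9 = 1.
(Exp terms are combined using exp(i*s)*conj(exp(i*t)) = exp(i*(s-t)), and sums of them are collapsed using the identity that for every m > 1 the m distinct m-th roots of unity sum to 0, e.g. 1 + exp(2*I*pi/3) + exp(-2*I*pi/3) = 0.)
A character is irreducible iff <chi, chi> = 1, so this representation is irreducible.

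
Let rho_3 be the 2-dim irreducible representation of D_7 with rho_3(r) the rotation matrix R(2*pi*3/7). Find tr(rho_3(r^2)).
chi_{rho_3}(r^2) = 2*cos(2*pi*3*2/7) = 2*cos(2*pi/7)

Working: rho_3(r^2) is rotation by angle 2*pi*3*2/7, whose trace is 2*cos(2*pi*3*2/7) = 2*cos(2*pi/7).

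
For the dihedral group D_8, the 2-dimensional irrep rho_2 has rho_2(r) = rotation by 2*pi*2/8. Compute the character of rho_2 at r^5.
chi_{rho_2}(r^5) = 2*cos(2*pi*2*5/8) = 0

rho_2(r^5) is rotation by angle 2*pi*2*5/8, whose trace is 2*cos(2*pi*2*5/8) = 0.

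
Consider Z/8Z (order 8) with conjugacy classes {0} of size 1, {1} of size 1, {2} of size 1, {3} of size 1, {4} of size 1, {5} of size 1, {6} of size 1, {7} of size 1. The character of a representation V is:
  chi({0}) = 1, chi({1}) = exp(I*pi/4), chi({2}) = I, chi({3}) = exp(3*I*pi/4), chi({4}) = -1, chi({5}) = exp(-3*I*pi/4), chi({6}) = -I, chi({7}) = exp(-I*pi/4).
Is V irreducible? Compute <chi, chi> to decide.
Irreducible: <chi, chi> = 1.

Derivation: <chi, chi> = (1/|G|) sum_C |C| * |chi(C)|^2 = (1/8)[1*|1|^2 + 1*|exp(I*pi/4)|^2 + 1*|I|^2 + 1*|exp(3*I*pi/4)|^2 + 1*|-1|^2 + 1*|exp(-3*I*pi/4)|^2 + 1*|-I|^2 + 1*|exp(-I*pi/4)|^2]
  = (1/8)[(1) + (1) + (1) + (1) + (1) + (1) + (1) + (1)] = 8/8 = 1.
(Exp terms are combined using exp(i*s)*conj(exp(i*t)) = exp(i*(s-t)), and sums of them are collapsed using the identity that for every m > 1 the m distinct m-th roots of unity sum to 0, e.g. 1 + exp(2*I*pi/3) + exp(-2*I*pi/3) = 0.)
A character is irreducible iff <chi, chi> = 1, so this representation is irreducible.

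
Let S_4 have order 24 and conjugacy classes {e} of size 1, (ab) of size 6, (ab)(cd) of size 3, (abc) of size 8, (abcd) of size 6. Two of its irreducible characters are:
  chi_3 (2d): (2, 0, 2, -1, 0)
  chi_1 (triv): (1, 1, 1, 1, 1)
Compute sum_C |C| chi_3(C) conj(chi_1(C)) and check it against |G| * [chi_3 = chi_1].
Sum = 0; so <chi_3, chi_1> = 0 (distinct irreducibles are orthogonal).

Reasoning: Compute term by term over conjugacy classes (|C| * chi_3(C) * conj(chi_1(C))):
  1*(2)*conj(1) + 6*(0)*conj(1) + 3*(2)*conj(1) + 8*(-1)*conj(1) + 6*(0)*conj(1)
  = (2) + (0) + (6) + (-8) + (0)
  = 0.
Dividing by |G| = 24 gives 0/24 = 0, matching the row-orthogonality relation <chi_3, chi_1> = [chi_3 = chi_1].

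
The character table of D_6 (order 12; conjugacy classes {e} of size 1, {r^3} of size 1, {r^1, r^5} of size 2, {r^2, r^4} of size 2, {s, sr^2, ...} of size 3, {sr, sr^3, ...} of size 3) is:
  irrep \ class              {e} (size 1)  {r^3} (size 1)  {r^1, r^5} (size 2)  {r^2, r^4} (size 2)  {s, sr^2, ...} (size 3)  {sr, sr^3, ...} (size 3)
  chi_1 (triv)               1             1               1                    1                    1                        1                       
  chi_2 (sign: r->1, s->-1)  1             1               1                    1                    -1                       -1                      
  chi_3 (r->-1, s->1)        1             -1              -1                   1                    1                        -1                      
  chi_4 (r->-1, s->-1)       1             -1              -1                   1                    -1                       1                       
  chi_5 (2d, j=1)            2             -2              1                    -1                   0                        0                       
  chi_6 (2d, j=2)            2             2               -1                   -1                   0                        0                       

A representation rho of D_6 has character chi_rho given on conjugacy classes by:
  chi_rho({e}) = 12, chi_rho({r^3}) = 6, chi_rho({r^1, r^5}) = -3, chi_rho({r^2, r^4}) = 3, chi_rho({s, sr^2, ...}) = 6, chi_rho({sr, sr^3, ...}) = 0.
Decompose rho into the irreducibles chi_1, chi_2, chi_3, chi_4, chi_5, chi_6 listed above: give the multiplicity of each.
Multiplicities: chi_1: 3, chi_2: 0, chi_3: 3, chi_4: 0, chi_5: 0, chi_6: 3.

Use <chi_rho, chi> = (1/|G|) sum_C |C| * chi_rho(C) * conj(chi(C)) with |G| = 12 for each irreducible chi in the table:
  <chi_rho, chi_1> = (1/12)[1*(12)*conj(1) + 1*(6)*conj(1) + 2*(-3)*conj(1) + 2*(3)*conj(1) + 3*(6)*conj(1) + 3*(0)*conj(1)]
      = (1/12)[(12) + (6) + (-6) + (6) + (18) + (0)] = 36/12 = 3
  <chi_rho, chi_2> = (1/12)[1*(12)*conj(1) + 1*(6)*conj(1) + 2*(-3)*conj(1) + 2*(3)*conj(1) + 3*(6)*conj(-1) + 3*(0)*conj(-1)]
      = (1/12)[(12) + (6) + (-6) + (6) + (-18) + (0)] = 0/12 = 0
  <chi_rho, chi_3> = (1/12)[1*(12)*conj(1) + 1*(6)*conj(-1) + 2*(-3)*conj(-1) + 2*(3)*conj(1) + 3*(6)*conj(1) + 3*(0)*conj(-1)]
      = (1/12)[(12) + (-6) + (6) + (6) + (18) + (0)] = 36/12 = 3
  <chi_rho, chi_4> = (1/12)[1*(12)*conj(1) + 1*(6)*conj(-1) + 2*(-3)*conj(-1) + 2*(3)*conj(1) + 3*(6)*conj(-1) + 3*(0)*conj(1)]
      = (1/12)[(12) + (-6) + (6) + (6) + (-18) + (0)] = 0/12 = 0
  <chi_rho, chi_5> = (1/12)[1*(12)*conj(2) + 1*(6)*conj(-2) + 2*(-3)*conj(1) + 2*(3)*conj(-1) + 3*(6)*conj(0) + 3*(0)*conj(0)]
      = (1/12)[(24) + (-12) + (-6) + (-6) + (0) + (0)] = 0/12 = 0
  <chi_rho, chi_6> = (1/12)[1*(12)*conj(2) + 1*(6)*conj(2) + 2*(-3)*conj(-1) + 2*(3)*conj(-1) + 3*(6)*conj(0) + 3*(0)*conj(0)]
      = (1/12)[(24) + (12) + (6) + (-6) + (0) + (0)] = 36/12 = 3
Dimension check: dim(rho) = sum (mult * dim) = 3*1 + 0*1 + 3*1 + 0*1 + 0*2 + 3*2 = 12 = chi_rho(e) = 12.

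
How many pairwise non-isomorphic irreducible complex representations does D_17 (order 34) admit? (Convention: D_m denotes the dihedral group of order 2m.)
10

Argument: The number of irreducible complex representations of a finite group equals its number of conjugacy classes. D_17 has 10 conjugacy classes ((n+3)/2 for n odd), so D_17 (order 34) has exactly 10 irreducible complex representations.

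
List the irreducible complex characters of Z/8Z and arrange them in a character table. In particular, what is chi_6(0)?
Character table of Z/8Z (irreps indexed chi_0,...,chi_7 with chi_k(m) = zeta_8^(k*m), zeta_8 = exp(2*pi*i/8)):
  irrep \ class  {0} (size 1)  {1} (size 1)    {2} (size 1)  {3} (size 1)    {4} (size 1)  {5} (size 1)    {6} (size 1)  {7} (size 1)  
  chi_0          1             1               1             1               1             1               1             1             
  chi_1          1             exp(I*pi/4)     I             exp(3*I*pi/4)   -1            exp(-3*I*pi/4)  -I            exp(-I*pi/4)  
  chi_2          1             I               -1            -I              1             I               -1            -I            
  chi_3          1             exp(3*I*pi/4)   -I            exp(I*pi/4)     -1            exp(-I*pi/4)    I             exp(-3*I*pi/4)
  chi_4          1             -1              1             -1              1             -1              1             -1            
  chi_5          1             exp(-3*I*pi/4)  I             exp(-I*pi/4)    -1            exp(I*pi/4)     -I            exp(3*I*pi/4) 
  chi_6          1             -I              -1            I               1             -I              -1            I             
  chi_7          1             exp(-I*pi/4)    -I            exp(-3*I*pi/4)  -1            exp(3*I*pi/4)   I             exp(I*pi/4)   

Spot check: chi_6(0) = zeta_8^(6*0) = zeta_8^0 = 1.

Proof sketch: Z/8Z is abelian, so all 8 irreducible complex representations are 1-dimensional. They are given by chi_k(m) = zeta_8^(k*m) for k = 0,...,7. Row orthogonality: sum_m chi_k(m) conj(chi_l(m)) = 8 * [k = l].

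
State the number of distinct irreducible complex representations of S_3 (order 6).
3

The number of irreducible complex representations of a finite group equals its number of conjugacy classes. Conjugacy classes in S_3 correspond to cycle types, i.e. partitions of 3; there are p(3) = 3 of them, so S_3 (order 6) has exactly 3 irreducible complex representations.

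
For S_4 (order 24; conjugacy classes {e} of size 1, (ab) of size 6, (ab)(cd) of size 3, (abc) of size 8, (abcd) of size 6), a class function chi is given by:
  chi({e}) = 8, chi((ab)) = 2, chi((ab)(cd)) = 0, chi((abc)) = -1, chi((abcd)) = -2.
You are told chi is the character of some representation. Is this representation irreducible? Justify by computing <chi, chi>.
Not irreducible (reducible): <chi, chi> = 5 > 1.

Derivation: <chi, chi> = (1/|G|) sum_C |C| * |chi(C)|^2 = (1/24)[1*|8|^2 + 6*|2|^2 + 3*|0|^2 + 8*|-1|^2 + 6*|-2|^2]
  = (1/24)[(64) + (24) + (0) + (8) + (24)] = 120/24 = 5.
A character is irreducible iff <chi, chi> = 1, so this representation is reducible.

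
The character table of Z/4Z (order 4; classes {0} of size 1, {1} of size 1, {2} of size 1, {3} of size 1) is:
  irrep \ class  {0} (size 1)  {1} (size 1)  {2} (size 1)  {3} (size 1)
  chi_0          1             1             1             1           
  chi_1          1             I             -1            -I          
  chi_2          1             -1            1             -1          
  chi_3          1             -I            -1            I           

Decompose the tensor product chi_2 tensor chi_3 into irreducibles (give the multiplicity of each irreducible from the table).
chi_2 tensor chi_3 = chi_1 (all other irreducibles have multiplicity 0).

Derivation: The character of a tensor product is the pointwise product (chi_2 * chi_3)(C) = chi_2(C) * chi_3(C):
  {0}: (1)*(1), {1}: (-1)*(-I), {2}: (1)*(-1), {3}: (-1)*(I)
so (chi_2 * chi_3) takes values
  {0} -> 1, {1} -> I, {2} -> -1, {3} -> -I.
Now take the inner product of this character with each irreducible chi from the table, <chi_2*chi_3, chi> = (1/4) sum_C |C| (chi_2*chi_3)(C) conj(chi(C)):
  <chi_2*chi_3, chi_0> = (1/4)[1*(1)*conj(1) + 1*(I)*conj(1) + 1*(-1)*conj(1) + 1*(-I)*conj(1)]
      = (1/4)[(1) + (I) + (-1) + (-I)] = 0/4 = 0
  <chi_2*chi_3, chi_1> = (1/4)[1*(1)*conj(1) + 1*(I)*conj(I) + 1*(-1)*conj(-1) + 1*(-I)*conj(-I)]
      = (1/4)[(1) + (1) + (1) + (1)] = 4/4 = 1
  <chi_2*chi_3, chi_2> = (1/4)[1*(1)*conj(1) + 1*(I)*conj(-1) + 1*(-1)*conj(1) + 1*(-I)*conj(-1)]
      = (1/4)[(1) + (-I) + (-1) + (I)] = 0/4 = 0
  <chi_2*chi_3, chi_3> = (1/4)[1*(1)*conj(1) + 1*(I)*conj(-I) + 1*(-1)*conj(-1) + 1*(-I)*conj(I)]
      = (1/4)[(1) + (-1) + (1) + (-1)] = 0/4 = 0
(Exp terms are combined using exp(i*s)*conj(exp(i*t)) = exp(i*(s-t)), and sums of them are collapsed using the identity that for every m > 1 the m distinct m-th roots of unity sum to 0, e.g. 1 + exp(2*I*pi/3) + exp(-2*I*pi/3) = 0.)
Hence the multiplicities are chi_1: 1. Dimension check: dim(chi_2)*dim(chi_3) = 1*1 = 1 and sum (mult * dim) = 1*1 = 1.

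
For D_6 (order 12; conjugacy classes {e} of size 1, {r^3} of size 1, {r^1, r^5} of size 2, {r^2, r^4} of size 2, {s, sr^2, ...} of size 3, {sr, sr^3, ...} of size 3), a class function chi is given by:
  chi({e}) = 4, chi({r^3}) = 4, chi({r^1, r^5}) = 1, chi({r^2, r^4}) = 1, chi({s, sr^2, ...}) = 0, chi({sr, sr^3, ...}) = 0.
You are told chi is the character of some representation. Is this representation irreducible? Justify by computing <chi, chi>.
Not irreducible (reducible): <chi, chi> = 3 > 1.

<chi, chi> = (1/|G|) sum_C |C| * |chi(C)|^2 = (1/12)[1*|4|^2 + 1*|4|^2 + 2*|1|^2 + 2*|1|^2 + 3*|0|^2 + 3*|0|^2]
  = (1/12)[(16) + (16) + (2) + (2) + (0) + (0)] = 36/12 = 3.
A character is irreducible iff <chi, chi> = 1, so this representation is reducible.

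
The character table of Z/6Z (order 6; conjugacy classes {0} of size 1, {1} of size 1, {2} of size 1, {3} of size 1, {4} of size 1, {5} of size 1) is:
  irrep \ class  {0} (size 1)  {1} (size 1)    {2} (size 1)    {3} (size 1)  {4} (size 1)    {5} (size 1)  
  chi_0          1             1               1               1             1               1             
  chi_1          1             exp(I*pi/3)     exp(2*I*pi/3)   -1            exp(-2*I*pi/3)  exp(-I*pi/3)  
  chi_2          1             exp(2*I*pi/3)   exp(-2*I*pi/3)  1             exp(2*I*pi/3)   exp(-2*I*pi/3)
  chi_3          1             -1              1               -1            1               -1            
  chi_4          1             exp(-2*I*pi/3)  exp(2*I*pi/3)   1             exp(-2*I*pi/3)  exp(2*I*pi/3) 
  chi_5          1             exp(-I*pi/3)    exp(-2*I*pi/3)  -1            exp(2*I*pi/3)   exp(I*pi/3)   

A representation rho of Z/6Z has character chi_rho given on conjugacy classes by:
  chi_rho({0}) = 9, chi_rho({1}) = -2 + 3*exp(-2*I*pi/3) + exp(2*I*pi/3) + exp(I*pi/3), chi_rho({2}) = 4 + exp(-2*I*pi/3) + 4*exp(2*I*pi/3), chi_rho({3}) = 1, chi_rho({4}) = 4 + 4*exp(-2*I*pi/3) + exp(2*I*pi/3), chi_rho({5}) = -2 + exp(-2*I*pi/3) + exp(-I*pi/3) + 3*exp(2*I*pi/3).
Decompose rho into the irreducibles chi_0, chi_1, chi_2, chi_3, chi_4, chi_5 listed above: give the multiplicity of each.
Multiplicities: chi_0: 1, chi_1: 1, chi_2: 1, chi_3: 3, chi_4: 3, chi_5: 0.

Why: Use <chi_rho, chi> = (1/|G|) sum_C |C| * chi_rho(C) * conj(chi(C)) with |G| = 6 for each irreducible chi in the table:
  <chi_rho, chi_0> = (1/6)[1*(9)*conj(1) + 1*(-2 + 3*exp(-2*I*pi/3) + exp(2*I*pi/3) + exp(I*pi/3))*conj(1) + 1*(4 + exp(-2*I*pi/3) + 4*exp(2*I*pi/3))*conj(1) + 1*(1)*conj(1) + 1*(4 + 4*exp(-2*I*pi/3) + exp(2*I*pi/3))*conj(1) + 1*(-2 + exp(-2*I*pi/3) + exp(-I*pi/3) + 3*exp(2*I*pi/3))*conj(1)]
      = (1/6)[(9) + (-2 + 3*exp(-2*I*pi/3) + exp(2*I*pi/3) + exp(I*pi/3)) + (4 + exp(-2*I*pi/3) + 4*exp(2*I*pi/3)) + (1) + (4 + 4*exp(-2*I*pi/3) + exp(2*I*pi/3)) + (-2 + exp(-2*I*pi/3) + exp(-I*pi/3) + 3*exp(2*I*pi/3))] = 6/6 = 1
  <chi_rho, chi_1> = (1/6)[1*(9)*conj(1) + 1*(-2 + 3*exp(-2*I*pi/3) + exp(2*I*pi/3) + exp(I*pi/3))*conj(exp(I*pi/3)) + 1*(4 + exp(-2*I*pi/3) + 4*exp(2*I*pi/3))*conj(exp(2*I*pi/3)) + 1*(1)*conj(-1) + 1*(4 + 4*exp(-2*I*pi/3) + exp(2*I*pi/3))*conj(exp(-2*I*pi/3)) + 1*(-2 + exp(-2*I*pi/3) + exp(-I*pi/3) + 3*exp(2*I*pi/3))*conj(exp(-I*pi/3))]
      = (1/6)[(9) + (-2 + exp(I*pi/3) - 2*exp(-I*pi/3)) + (4 + 4*exp(-2*I*pi/3) + exp(2*I*pi/3)) + (-1) + (4 + exp(-2*I*pi/3) + 4*exp(2*I*pi/3)) + (-2 - 2*exp(I*pi/3) + exp(-I*pi/3))] = 6/6 = 1
  <chi_rho, chi_2> = (1/6)[1*(9)*conj(1) + 1*(-2 + 3*exp(-2*I*pi/3) + exp(2*I*pi/3) + exp(I*pi/3))*conj(exp(2*I*pi/3)) + 1*(4 + exp(-2*I*pi/3) + 4*exp(2*I*pi/3))*conj(exp(-2*I*pi/3)) + 1*(1)*conj(1) + 1*(4 + 4*exp(-2*I*pi/3) + exp(2*I*pi/3))*conj(exp(2*I*pi/3)) + 1*(-2 + exp(-2*I*pi/3) + exp(-I*pi/3) + 3*exp(2*I*pi/3))*conj(exp(-2*I*pi/3))]
      = (1/6)[(9) + (1 + exp(-I*pi/3) - 2*exp(-2*I*pi/3) + 3*exp(2*I*pi/3)) + (-3) + (1) + (-3) + (1 + 3*exp(-2*I*pi/3) - 2*exp(2*I*pi/3) + exp(I*pi/3))] = 6/6 = 1
  <chi_rho, chi_3> = (1/6)[1*(9)*conj(1) + 1*(-2 + 3*exp(-2*I*pi/3) + exp(2*I*pi/3) + exp(I*pi/3))*conj(-1) + 1*(4 + exp(-2*I*pi/3) + 4*exp(2*I*pi/3))*conj(1) + 1*(1)*conj(-1) + 1*(4 + 4*exp(-2*I*pi/3) + exp(2*I*pi/3))*conj(1) + 1*(-2 + exp(-2*I*pi/3) + exp(-I*pi/3) + 3*exp(2*I*pi/3))*conj(-1)]
      = (1/6)[(9) + (2 - exp(I*pi/3) - exp(2*I*pi/3) - 3*exp(-2*I*pi/3)) + (4 + exp(-2*I*pi/3) + 4*exp(2*I*pi/3)) + (-1) + (4 + 4*exp(-2*I*pi/3) + exp(2*I*pi/3)) + (2 - 3*exp(2*I*pi/3) - exp(-I*pi/3) - exp(-2*I*pi/3))] = 18/6 = 3
  <chi_rho, chi_4> = (1/6)[1*(9)*conj(1) + 1*(-2 + 3*exp(-2*I*pi/3) + exp(2*I*pi/3) + exp(I*pi/3))*conj(exp(-2*I*pi/3)) + 1*(4 + exp(-2*I*pi/3) + 4*exp(2*I*pi/3))*conj(exp(2*I*pi/3)) + 1*(1)*conj(1) + 1*(4 + 4*exp(-2*I*pi/3) + exp(2*I*pi/3))*conj(exp(-2*I*pi/3)) + 1*(-2 + exp(-2*I*pi/3) + exp(-I*pi/3) + 3*exp(2*I*pi/3))*conj(exp(2*I*pi/3))]
      = (1/6)[(9) + (2 - 2*exp(2*I*pi/3) + exp(-2*I*pi/3)) + (4 + 4*exp(-2*I*pi/3) + exp(2*I*pi/3)) + (1) + (4 + exp(-2*I*pi/3) + 4*exp(2*I*pi/3)) + (2 + exp(2*I*pi/3) - 2*exp(-2*I*pi/3))] = 18/6 = 3
  <chi_rho, chi_5> = (1/6)[1*(9)*conj(1) + 1*(-2 + 3*exp(-2*I*pi/3) + exp(2*I*pi/3) + exp(I*pi/3))*conj(exp(-I*pi/3)) + 1*(4 + exp(-2*I*pi/3) + 4*exp(2*I*pi/3))*conj(exp(-2*I*pi/3)) + 1*(1)*conj(-1) + 1*(4 + 4*exp(-2*I*pi/3) + exp(2*I*pi/3))*conj(exp(2*I*pi/3)) + 1*(-2 + exp(-2*I*pi/3) + exp(-I*pi/3) + 3*exp(2*I*pi/3))*conj(exp(I*pi/3))]
      = (1/6)[(9) + (-1 + 3*exp(-I*pi/3) - 2*exp(I*pi/3) + exp(2*I*pi/3)) + (-3) + (-1) + (-3) + (-1 + exp(-2*I*pi/3) - 2*exp(-I*pi/3) + 3*exp(I*pi/3))] = 0/6 = 0
(Exp terms are combined using exp(i*s)*conj(exp(i*t)) = exp(i*(s-t)), and sums of them are collapsed using the identity that for every m > 1 the m distinct m-th roots of unity sum to 0, e.g. 1 + exp(2*I*pi/3) + exp(-2*I*pi/3) = 0.)
Dimension check: dim(rho) = sum (mult * dim) = 1*1 + 1*1 + 1*1 + 3*1 + 3*1 + 0*1 = 9 = chi_rho(e) = 9.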